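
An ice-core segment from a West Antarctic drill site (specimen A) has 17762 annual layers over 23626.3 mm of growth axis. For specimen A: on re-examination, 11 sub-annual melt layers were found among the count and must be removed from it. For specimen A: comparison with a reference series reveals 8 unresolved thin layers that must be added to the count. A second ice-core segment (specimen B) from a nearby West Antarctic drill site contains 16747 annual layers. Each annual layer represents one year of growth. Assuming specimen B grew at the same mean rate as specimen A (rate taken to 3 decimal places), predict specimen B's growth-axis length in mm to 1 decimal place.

22273.5 mm

Specimen A: true annual layer count = 17762 − 11 + 8 = 17759.
A: Extension rate ≈ 23626.3 / 17759 = 1.330 mm/yr.
For B, 1.330 mm/year × 16747 years = 22273.5 mm.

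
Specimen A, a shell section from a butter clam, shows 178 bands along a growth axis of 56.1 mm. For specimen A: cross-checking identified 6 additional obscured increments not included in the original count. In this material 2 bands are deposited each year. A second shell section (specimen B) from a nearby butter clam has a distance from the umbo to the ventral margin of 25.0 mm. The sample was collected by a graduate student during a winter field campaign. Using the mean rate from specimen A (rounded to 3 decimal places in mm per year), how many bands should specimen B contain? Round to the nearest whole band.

Specimen A: adjusted count: 178 + 6 = 184 bands.
Specimen A: with 2 bands per year, 184 / 2 = 92 years.
A: Mean rate = 56.1 mm / 92 years ≈ 0.610 mm/year.
Specimen B: 25.0 mm / 0.610 mm per year = 40.98 years; at 2 bands per year that is 40.98 × 2 ≈ 82 bands.

82 bands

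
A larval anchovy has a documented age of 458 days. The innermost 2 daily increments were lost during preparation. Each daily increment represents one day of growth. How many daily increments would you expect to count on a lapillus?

456 daily increments

One daily increment per day gives 458 daily increments over 458 days.
Less the 2 uncaptured daily increments: 458 − 2 = 456.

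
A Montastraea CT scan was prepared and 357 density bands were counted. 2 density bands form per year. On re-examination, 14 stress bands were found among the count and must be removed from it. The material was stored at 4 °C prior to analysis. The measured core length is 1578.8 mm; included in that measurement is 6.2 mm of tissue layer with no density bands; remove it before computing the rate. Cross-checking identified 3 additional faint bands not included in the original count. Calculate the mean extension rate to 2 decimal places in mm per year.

Correcting the raw count gives 357 − 14 + 3 = 346 true density bands.
346 density bands at 2 per year is 346 / 2 = 173 years.
The growth record spans 1578.8 − 6.2 = 1572.6 mm.
1572.6 mm over 173 years gives 1572.6 / 173 ≈ 9.09 mm per year.

9.09 mm per year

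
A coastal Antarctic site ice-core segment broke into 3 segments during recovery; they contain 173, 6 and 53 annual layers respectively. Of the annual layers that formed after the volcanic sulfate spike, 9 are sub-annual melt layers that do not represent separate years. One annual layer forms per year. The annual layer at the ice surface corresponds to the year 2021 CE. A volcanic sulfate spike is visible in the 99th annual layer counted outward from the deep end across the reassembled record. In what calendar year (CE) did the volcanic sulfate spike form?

Total annual layers = 173 + 6 + 53 = 232.
The volcanic sulfate spike sits at annual layer 99 from the deep end, so 232 − 99 = 133 annual layers formed after it.
Excluding 9 false annual layers: 133 − 9 = 124.
Counting back 124 years from 2021 CE places the volcanic sulfate spike in 2021 − 124 = 1897 CE.

1897 CE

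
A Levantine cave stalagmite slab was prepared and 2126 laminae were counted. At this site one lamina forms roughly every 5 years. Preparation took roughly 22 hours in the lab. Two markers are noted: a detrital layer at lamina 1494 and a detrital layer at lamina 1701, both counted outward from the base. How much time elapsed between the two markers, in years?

1035 yr

1701 − 1494 = 207 laminae lie between the two events.
At 5 years per lamina, 207 × 5 = 1035 years.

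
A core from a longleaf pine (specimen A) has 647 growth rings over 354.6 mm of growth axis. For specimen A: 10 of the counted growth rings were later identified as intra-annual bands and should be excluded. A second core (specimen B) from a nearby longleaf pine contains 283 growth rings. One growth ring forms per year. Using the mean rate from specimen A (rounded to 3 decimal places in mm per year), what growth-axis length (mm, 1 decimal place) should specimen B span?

157.6 mm

Specimen A: correcting the raw count gives 647 − 10 = 637 true growth rings.
A: Mean rate = 354.6 mm / 637 years ≈ 0.557 mm/yr.
For B, 0.557 mm/year × 283 years = 157.6 mm.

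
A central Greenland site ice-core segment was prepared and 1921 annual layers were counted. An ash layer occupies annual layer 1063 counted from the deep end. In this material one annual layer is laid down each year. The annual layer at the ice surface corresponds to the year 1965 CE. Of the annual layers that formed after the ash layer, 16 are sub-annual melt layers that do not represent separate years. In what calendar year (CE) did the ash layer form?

Between annual layer 1063 and the ice surface there are 1921 − 1063 = 858 annual layers.
Excluding 16 false annual layers: 858 − 16 = 842.
The annual layer at the ice surface is 1965 CE, so the ash layer dates to 1965 − 842 = 1123 CE.

1123 CE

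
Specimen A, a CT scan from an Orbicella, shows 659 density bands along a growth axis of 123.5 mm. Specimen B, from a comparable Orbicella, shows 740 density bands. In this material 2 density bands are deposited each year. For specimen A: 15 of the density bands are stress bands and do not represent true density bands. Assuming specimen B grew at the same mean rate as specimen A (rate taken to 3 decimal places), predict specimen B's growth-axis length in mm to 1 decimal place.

Specimen A: after corrections the count is 659 − 15 = 644 density bands.
Specimen A: 644 density bands at 2 per year is 644 / 2 = 322 years.
A: Extension rate ≈ 123.5 / 322 = 0.384 mm/yr.
Specimen B: with 2 density bands per year, 740 / 2 = 370 years. B's length ≈ 0.384 × 370 = 142.1 mm.

142.1 mm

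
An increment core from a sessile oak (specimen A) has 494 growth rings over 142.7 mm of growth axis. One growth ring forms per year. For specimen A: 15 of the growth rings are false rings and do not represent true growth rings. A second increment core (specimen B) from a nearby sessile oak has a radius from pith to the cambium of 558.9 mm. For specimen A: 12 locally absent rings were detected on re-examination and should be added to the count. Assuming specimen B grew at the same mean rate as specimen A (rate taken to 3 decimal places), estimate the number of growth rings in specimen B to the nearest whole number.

Specimen A: after corrections the count is 494 − 15 + 12 = 491 growth rings.
A: 142.7 mm over 491 years gives 142.7 / 491 ≈ 0.291 mm/yr.
Specimen B: 558.9 mm / 0.291 mm per year = 1920.62 years ≈ 1921 growth rings.

1921 growth rings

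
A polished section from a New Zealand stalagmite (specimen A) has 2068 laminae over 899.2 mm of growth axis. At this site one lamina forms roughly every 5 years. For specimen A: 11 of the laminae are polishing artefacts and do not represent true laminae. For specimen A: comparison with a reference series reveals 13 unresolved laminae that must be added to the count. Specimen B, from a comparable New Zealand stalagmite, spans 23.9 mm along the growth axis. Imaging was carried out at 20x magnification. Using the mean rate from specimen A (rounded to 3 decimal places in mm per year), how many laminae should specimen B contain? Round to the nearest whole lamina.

Specimen A: after corrections the count is 2068 − 11 + 13 = 2070 laminae.
Specimen A: multiplying by 5 years per lamina: 2070 × 5 = 10350 years.
A: Mean rate = 899.2 mm / 10350 years ≈ 0.087 mm/yr.
For B, 23.9 / 0.087 = 274.71 years; at 5 years per lamina that is 274.71 / 5 ≈ 55 laminae.

55 laminae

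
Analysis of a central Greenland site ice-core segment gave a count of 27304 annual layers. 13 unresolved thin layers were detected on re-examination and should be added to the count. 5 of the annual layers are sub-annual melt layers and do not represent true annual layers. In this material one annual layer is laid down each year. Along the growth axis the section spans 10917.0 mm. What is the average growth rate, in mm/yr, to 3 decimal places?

0.400 mm/yr

After corrections the count is 27304 − 5 + 13 = 27312 annual layers.
Mean rate = 10917.0 mm / 27312 years ≈ 0.400 mm/yr.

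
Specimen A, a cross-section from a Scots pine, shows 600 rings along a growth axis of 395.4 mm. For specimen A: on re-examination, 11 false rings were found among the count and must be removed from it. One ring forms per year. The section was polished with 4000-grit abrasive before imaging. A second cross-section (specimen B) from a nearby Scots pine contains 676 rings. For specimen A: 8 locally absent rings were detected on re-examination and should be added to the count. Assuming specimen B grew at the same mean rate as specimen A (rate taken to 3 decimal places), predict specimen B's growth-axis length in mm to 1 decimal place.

Specimen A: true ring count = 600 − 11 + 8 = 597.
A: Extension rate ≈ 395.4 / 597 = 0.662 mm per year.
B's length ≈ 0.662 × 676 = 447.5 mm.

447.5 mm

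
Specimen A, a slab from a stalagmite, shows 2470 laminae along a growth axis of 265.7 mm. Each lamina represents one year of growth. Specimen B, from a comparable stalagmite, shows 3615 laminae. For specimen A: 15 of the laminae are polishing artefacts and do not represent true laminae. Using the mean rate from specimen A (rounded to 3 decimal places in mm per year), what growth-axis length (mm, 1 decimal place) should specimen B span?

390.4 mm

Specimen A: after corrections the count is 2470 − 15 = 2455 laminae.
A: Mean rate = 265.7 mm / 2455 years ≈ 0.108 mm/year.
For B, 0.108 mm/year × 3615 years = 390.4 mm.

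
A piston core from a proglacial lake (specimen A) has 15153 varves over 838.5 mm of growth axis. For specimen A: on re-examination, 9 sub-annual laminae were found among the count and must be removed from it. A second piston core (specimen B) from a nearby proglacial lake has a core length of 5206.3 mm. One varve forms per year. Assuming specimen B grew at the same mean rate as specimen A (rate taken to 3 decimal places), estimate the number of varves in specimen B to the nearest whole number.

94660 varves

Specimen A: correcting the raw count gives 15153 − 9 = 15144 true varves.
A: 838.5 mm over 15144 years gives 838.5 / 15144 ≈ 0.055 mm per year.
B spans 5206.3 / 0.055 = 94660.00 years ≈ 94660 varves.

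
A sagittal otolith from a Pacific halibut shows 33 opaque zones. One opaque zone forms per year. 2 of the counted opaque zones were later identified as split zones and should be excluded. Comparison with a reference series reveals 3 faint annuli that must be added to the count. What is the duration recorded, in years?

True opaque zone count = 33 − 2 + 3 = 34.
One opaque zone per year makes the duration 34 years.

34 years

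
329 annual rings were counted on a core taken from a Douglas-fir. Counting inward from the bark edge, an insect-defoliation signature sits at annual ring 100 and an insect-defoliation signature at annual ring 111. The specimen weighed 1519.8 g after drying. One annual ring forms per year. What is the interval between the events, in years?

Separation: 111 − 100 = 11 annual rings.
One annual ring per year makes the interval 11 years.

11 yr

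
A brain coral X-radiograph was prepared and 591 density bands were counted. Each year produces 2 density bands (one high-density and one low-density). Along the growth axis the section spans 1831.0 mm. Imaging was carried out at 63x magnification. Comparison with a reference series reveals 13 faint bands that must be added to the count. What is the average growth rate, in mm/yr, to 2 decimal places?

Adjusted count: 591 + 13 = 604 density bands.
Dividing by 2 density bands per year: 604 / 2 = 302 years.
1831.0 mm over 302 years gives 1831.0 / 302 ≈ 6.06 mm/yr.

6.06 mm/yr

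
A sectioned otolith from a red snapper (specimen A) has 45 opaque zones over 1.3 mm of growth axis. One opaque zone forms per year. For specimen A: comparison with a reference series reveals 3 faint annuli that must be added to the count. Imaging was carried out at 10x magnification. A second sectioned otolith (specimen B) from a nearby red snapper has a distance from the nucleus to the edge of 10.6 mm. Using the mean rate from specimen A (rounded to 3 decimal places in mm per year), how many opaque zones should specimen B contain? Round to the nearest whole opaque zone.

Specimen A: true opaque zone count = 45 + 3 = 48.
A: 1.3 mm over 48 years gives 1.3 / 48 ≈ 0.027 mm/year.
For B, 10.6 / 0.027 = 392.59 years ≈ 393 opaque zones.

393 opaque zones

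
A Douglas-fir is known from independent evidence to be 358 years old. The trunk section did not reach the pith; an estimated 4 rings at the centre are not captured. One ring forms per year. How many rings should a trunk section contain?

354 rings

Expected rings over 358 years: 358.
358 − 4 missed = 354 rings expected in the prepared section.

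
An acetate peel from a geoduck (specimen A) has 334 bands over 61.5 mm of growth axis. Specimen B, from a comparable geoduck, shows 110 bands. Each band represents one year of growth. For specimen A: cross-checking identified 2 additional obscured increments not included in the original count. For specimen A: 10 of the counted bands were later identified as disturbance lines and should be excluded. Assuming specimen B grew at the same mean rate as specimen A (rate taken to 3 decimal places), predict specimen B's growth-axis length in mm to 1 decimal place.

20.8 mm

Specimen A: after corrections the count is 334 − 10 + 2 = 326 bands.
A: Mean rate = 61.5 mm / 326 years ≈ 0.189 mm/year.
Length of B = 0.189 × 110 = 20.8 mm.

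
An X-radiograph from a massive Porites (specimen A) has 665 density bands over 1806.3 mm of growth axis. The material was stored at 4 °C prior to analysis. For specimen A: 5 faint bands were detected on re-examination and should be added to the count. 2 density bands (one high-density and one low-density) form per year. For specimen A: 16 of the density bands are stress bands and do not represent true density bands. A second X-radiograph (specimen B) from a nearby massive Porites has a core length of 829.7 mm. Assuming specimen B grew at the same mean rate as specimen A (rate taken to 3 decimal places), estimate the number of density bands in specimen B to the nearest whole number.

Specimen A: adjusted count: 665 − 16 + 5 = 654 density bands.
Specimen A: dividing by 2 density bands per year: 654 / 2 = 327 years.
A: Mean rate = 1806.3 mm / 327 years ≈ 5.524 mm per year.
For B, 829.7 / 5.524 = 150.20 years; at 2 density bands per year that is 150.20 × 2 ≈ 300 density bands.

300 density bands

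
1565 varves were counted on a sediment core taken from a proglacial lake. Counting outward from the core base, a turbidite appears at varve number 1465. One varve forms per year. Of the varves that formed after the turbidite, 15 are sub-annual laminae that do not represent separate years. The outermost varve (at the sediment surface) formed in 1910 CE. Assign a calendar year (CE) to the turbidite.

1825 CE

Between varve 1465 and the sediment surface there are 1565 − 1465 = 100 varves.
100 − 15 false = 85 true varves after the turbidite.
Counting back 85 years from 1910 CE places the turbidite in 1910 − 85 = 1825 CE.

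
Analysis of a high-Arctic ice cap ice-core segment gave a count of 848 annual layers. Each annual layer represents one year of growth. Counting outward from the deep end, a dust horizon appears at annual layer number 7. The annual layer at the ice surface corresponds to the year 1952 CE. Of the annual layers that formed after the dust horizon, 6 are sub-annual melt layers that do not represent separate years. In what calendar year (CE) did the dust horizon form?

848 − 7 = 841 annual layers lie beyond the dust horizon toward the ice surface.
Excluding 6 false annual layers: 841 − 6 = 835.
1952 − 835 = 1117 CE.

1117 CE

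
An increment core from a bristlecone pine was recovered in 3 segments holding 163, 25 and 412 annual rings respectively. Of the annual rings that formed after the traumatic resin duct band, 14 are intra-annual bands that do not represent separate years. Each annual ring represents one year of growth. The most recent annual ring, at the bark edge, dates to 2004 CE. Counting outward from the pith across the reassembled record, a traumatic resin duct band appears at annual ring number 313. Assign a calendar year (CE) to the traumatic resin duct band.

1731 CE

Total annual rings = 163 + 25 + 412 = 600.
600 − 313 = 287 annual rings lie beyond the traumatic resin duct band toward the bark edge.
287 − 14 false = 273 true annual rings after the traumatic resin duct band.
2004 − 273 = 1731 CE.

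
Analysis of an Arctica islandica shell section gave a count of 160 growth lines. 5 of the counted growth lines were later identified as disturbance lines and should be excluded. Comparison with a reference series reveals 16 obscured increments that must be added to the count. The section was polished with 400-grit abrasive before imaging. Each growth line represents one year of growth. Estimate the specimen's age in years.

Correcting the raw count gives 160 − 5 + 16 = 171 true growth lines.
With a one-to-one growth line periodicity this is 171 years.

171 years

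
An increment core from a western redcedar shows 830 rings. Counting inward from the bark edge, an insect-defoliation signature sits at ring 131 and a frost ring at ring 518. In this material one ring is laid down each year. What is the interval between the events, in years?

387 years

518 − 131 = 387 rings lie between the two events.
One ring per year makes the interval 387 years.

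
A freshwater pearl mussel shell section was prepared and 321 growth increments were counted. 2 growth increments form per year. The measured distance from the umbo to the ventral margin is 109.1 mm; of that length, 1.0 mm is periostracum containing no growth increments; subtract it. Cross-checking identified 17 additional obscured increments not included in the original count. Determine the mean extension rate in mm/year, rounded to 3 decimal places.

Correcting the raw count gives 321 + 17 = 338 true growth increments.
338 growth increments at 2 per year is 338 / 2 = 169 years.
Net length = 109.1 − 1.0 = 108.1 mm.
Mean rate = 108.1 mm / 169 years ≈ 0.640 mm/year.

0.640 mm/year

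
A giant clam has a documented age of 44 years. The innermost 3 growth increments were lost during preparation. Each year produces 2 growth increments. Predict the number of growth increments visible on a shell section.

With 2 growth increments per year, 44 years would produce 44 × 2 = 88 growth increments.
88 − 3 missed = 85 growth increments expected in the prepared section.

85 growth increments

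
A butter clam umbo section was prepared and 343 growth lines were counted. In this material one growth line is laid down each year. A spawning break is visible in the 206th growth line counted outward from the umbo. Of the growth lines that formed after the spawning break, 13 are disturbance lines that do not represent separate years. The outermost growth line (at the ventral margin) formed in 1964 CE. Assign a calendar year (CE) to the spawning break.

1840 CE

Between growth line 206 and the ventral margin there are 343 − 206 = 137 growth lines.
Removing the 13 false growth lines leaves 137 − 13 = 124 true growth lines beyond the spawning break.
The growth line at the ventral margin is 1964 CE, so the spawning break dates to 1964 − 124 = 1840 CE.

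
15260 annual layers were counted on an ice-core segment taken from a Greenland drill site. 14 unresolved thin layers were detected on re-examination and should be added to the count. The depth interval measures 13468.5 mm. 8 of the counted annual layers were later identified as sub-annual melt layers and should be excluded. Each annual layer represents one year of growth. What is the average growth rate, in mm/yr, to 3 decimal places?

True annual layer count = 15260 − 8 + 14 = 15266.
13468.5 mm over 15266 years gives 13468.5 / 15266 ≈ 0.882 mm/yr.

0.882 mm/yr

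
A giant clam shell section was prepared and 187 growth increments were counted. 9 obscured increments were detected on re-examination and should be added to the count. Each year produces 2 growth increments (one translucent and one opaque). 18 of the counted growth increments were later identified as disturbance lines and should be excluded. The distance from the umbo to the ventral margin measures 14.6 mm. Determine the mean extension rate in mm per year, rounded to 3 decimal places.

0.164 mm per year

True growth increment count = 187 − 18 + 9 = 178.
With 2 growth increments per year, 178 / 2 = 89 years.
Mean rate = 14.6 mm / 89 years ≈ 0.164 mm per year.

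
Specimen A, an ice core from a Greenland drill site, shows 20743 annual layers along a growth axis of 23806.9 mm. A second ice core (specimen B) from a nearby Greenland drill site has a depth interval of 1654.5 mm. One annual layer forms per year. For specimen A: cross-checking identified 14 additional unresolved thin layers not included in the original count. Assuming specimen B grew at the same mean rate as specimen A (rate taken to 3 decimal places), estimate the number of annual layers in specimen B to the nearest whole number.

1442 annual layers

Specimen A: correcting the raw count gives 20743 + 14 = 20757 true annual layers.
A: 23806.9 mm over 20757 years gives 23806.9 / 20757 ≈ 1.147 mm/yr.
B spans 1654.5 / 1.147 = 1442.46 years ≈ 1442 annual layers.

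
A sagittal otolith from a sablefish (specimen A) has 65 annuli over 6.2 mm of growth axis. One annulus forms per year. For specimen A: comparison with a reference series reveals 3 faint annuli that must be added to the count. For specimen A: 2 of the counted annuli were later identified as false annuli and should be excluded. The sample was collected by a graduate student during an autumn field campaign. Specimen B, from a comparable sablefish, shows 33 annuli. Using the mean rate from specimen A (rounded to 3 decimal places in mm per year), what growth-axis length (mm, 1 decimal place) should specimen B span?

3.1 mm

Specimen A: adjusted count: 65 − 2 + 3 = 66 annuli.
A: Extension rate ≈ 6.2 / 66 = 0.094 mm/yr.
B's length ≈ 0.094 × 33 = 3.1 mm.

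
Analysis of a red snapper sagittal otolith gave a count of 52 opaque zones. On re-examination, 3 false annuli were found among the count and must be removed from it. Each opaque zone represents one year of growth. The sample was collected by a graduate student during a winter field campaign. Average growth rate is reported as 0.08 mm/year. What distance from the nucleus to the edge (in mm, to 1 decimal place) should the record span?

Correcting the raw count gives 52 − 3 = 49 true opaque zones.
Length ≈ 0.08 × 49 = 3.9 mm.

3.9 mm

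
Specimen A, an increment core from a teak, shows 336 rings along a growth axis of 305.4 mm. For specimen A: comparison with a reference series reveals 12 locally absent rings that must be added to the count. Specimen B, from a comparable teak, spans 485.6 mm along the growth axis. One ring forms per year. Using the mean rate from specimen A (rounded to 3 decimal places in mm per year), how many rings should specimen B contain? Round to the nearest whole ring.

553 rings

Specimen A: adjusted count: 336 + 12 = 348 rings.
A: 305.4 mm over 348 years gives 305.4 / 348 ≈ 0.878 mm/year.
Specimen B: 485.6 mm / 0.878 mm per year = 553.08 years ≈ 553 rings.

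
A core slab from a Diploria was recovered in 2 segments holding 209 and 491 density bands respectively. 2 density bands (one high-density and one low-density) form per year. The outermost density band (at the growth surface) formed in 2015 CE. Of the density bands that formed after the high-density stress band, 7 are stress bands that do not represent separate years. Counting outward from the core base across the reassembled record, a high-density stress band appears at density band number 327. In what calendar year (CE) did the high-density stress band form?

Total density bands = 209 + 491 = 700.
The high-density stress band sits at density band 327 from the core base, so 700 − 327 = 373 density bands formed after it.
Excluding 7 false density bands: 373 − 7 = 366.
366 density bands at 2 per year is 366 / 2 = 183 years.
Counting back 183 years from 2015 CE places the high-density stress band in 2015 − 183 = 1832 CE.

1832 CE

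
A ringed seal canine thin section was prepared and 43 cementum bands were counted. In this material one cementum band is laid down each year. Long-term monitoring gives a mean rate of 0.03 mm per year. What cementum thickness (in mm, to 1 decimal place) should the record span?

1.3 mm

The record spans 43 years at 0.03 mm per year.
Predicted length = 0.03 mm/year × 43 years = 1.3 mm.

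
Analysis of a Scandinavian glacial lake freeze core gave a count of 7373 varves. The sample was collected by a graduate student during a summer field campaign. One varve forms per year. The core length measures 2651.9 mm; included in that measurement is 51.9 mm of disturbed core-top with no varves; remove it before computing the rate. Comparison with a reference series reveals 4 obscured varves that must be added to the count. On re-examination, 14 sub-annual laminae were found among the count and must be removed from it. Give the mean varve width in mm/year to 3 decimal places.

0.353 mm/year

After corrections the count is 7373 − 14 + 4 = 7363 varves.
Removing the 51.9 mm offcut leaves 2651.9 − 51.9 = 2600.0 mm.
Mean rate = 2600.0 mm / 7363 years ≈ 0.353 mm/year.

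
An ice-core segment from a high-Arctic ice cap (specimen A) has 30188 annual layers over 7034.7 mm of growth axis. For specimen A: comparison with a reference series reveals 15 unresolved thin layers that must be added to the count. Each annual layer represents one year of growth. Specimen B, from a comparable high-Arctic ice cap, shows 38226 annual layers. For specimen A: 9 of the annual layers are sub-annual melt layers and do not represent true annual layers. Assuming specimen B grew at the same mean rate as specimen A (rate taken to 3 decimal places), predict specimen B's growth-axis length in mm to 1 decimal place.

8906.7 mm

Specimen A: correcting the raw count gives 30188 − 9 + 15 = 30194 true annual layers.
A: 7034.7 mm over 30194 years gives 7034.7 / 30194 ≈ 0.233 mm/year.
Length of B = 0.233 × 38226 = 8906.7 mm.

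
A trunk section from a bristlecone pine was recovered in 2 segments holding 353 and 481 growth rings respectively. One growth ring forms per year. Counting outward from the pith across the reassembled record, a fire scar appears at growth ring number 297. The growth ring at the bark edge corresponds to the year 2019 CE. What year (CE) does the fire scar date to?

1482 CE

Total growth rings = 353 + 481 = 834.
834 − 297 = 537 growth rings lie beyond the fire scar toward the bark edge.
Counting back 537 years from 2019 CE places the fire scar in 2019 − 537 = 1482 CE.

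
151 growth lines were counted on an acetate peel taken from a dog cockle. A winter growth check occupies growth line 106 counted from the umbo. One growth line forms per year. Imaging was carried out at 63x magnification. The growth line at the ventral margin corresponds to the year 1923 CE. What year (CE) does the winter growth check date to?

1878 CE

151 − 106 = 45 growth lines lie beyond the winter growth check toward the ventral margin.
1923 − 45 = 1878 CE.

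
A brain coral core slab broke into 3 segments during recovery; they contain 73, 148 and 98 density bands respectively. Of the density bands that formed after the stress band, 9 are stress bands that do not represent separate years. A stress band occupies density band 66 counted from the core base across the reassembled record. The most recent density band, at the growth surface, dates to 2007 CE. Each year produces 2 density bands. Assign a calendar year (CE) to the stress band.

1885 CE

Total density bands = 73 + 148 + 98 = 319.
319 − 66 = 253 density bands lie beyond the stress band toward the growth surface.
253 − 9 false = 244 true density bands after the stress band.
Dividing by 2 density bands per year: 244 / 2 = 122 years.
Counting back 122 years from 2007 CE places the stress band in 2007 − 122 = 1885 CE.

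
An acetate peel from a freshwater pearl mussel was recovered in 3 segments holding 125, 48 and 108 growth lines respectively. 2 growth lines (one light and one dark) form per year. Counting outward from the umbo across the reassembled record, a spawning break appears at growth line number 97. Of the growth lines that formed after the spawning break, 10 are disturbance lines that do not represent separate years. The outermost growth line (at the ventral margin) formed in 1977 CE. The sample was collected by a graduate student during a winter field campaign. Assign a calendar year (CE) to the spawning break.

1890 CE

Total growth lines = 125 + 48 + 108 = 281.
Between growth line 97 and the ventral margin there are 281 − 97 = 184 growth lines.
184 − 10 false = 174 true growth lines after the spawning break.
With 2 growth lines per year, 174 / 2 = 87 years.
The growth line at the ventral margin is 1977 CE, so the spawning break dates to 1977 − 87 = 1890 CE.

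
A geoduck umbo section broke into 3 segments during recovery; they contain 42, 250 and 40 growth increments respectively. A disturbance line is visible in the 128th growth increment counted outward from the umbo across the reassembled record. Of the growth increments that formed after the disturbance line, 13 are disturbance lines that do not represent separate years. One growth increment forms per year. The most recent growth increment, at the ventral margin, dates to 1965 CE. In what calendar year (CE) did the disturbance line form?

Total growth increments = 42 + 250 + 40 = 332.
Between growth increment 128 and the ventral margin there are 332 − 128 = 204 growth increments.
Excluding 13 false growth increments: 204 − 13 = 191.
The growth increment at the ventral margin is 1965 CE, so the disturbance line dates to 1965 − 191 = 1774 CE.

1774 CE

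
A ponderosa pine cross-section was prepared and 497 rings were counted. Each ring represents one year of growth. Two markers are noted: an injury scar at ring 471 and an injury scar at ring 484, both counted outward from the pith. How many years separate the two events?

13 years

The two markers are separated by 484 − 471 = 13 rings.
At one ring per year, 13 years elapsed between them.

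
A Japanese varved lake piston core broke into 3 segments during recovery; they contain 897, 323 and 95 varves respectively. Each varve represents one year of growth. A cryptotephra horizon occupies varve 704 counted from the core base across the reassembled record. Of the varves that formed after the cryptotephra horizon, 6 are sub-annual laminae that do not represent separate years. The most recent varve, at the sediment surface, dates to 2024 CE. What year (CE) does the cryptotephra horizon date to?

1419 CE

Total varves = 897 + 323 + 95 = 1315.
Between varve 704 and the sediment surface there are 1315 − 704 = 611 varves.
Removing the 6 false varves leaves 611 − 6 = 605 true varves beyond the cryptotephra horizon.
Counting back 605 years from 2024 CE places the cryptotephra horizon in 2024 − 605 = 1419 CE.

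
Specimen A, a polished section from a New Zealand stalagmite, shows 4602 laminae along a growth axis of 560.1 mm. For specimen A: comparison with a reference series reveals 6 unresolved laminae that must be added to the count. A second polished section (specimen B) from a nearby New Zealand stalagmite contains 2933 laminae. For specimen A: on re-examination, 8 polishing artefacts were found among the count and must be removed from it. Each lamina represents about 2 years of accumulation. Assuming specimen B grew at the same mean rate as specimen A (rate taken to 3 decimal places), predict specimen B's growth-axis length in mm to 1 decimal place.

357.8 mm

Specimen A: after corrections the count is 4602 − 8 + 6 = 4600 laminae.
Specimen A: at 2 years per lamina, 4600 × 2 = 9200 years.
A: Mean rate = 560.1 mm / 9200 years ≈ 0.061 mm per year.
Specimen B: multiplying by 2 years per lamina: 2933 × 2 = 5866 years. For B, 0.061 mm/year × 5866 years = 357.8 mm.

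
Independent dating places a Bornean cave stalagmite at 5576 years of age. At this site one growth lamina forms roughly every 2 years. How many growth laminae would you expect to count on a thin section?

At 2 years per growth lamina, 5576 / 2 = 2788 growth laminae are expected.
So 2788 growth laminae should be present.

2788 growth laminae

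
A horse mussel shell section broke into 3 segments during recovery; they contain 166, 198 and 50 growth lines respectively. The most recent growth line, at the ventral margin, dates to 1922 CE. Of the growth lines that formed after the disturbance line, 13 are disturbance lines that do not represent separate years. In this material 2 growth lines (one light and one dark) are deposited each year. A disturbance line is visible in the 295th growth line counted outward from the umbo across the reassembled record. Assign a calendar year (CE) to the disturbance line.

Total growth lines = 166 + 198 + 50 = 414.
Between growth line 295 and the ventral margin there are 414 − 295 = 119 growth lines.
Excluding 13 false growth lines: 119 − 13 = 106.
Dividing by 2 growth lines per year: 106 / 2 = 53 years.
Counting back 53 years from 1922 CE places the disturbance line in 1922 − 53 = 1869 CE.

1869 CE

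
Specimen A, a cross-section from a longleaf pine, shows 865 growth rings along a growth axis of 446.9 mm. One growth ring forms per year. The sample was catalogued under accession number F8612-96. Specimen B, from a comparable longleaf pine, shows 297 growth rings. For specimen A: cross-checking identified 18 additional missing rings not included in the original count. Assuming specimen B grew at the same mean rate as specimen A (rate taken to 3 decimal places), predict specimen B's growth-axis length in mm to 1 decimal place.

Specimen A: adjusted count: 865 + 18 = 883 growth rings.
A: 446.9 mm over 883 years gives 446.9 / 883 ≈ 0.506 mm/yr.
For B, 0.506 mm/year × 297 years = 150.3 mm.

150.3 mm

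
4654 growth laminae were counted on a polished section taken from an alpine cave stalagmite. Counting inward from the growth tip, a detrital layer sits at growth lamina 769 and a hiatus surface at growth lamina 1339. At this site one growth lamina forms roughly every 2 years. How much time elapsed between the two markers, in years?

1140 years

Separation: 1339 − 769 = 570 growth laminae.
Multiplying by 2 years per growth lamina: 570 × 2 = 1140 years.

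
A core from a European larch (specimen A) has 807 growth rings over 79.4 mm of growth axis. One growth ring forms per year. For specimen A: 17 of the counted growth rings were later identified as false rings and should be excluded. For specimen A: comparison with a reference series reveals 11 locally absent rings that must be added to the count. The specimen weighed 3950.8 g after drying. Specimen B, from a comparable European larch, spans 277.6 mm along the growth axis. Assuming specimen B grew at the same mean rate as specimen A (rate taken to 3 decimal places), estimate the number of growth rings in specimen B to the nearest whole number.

Specimen A: after corrections the count is 807 − 17 + 11 = 801 growth rings.
A: Extension rate ≈ 79.4 / 801 = 0.099 mm per year.
Specimen B: 277.6 mm / 0.099 mm per year = 2804.04 years ≈ 2804 growth rings.

2804 growth rings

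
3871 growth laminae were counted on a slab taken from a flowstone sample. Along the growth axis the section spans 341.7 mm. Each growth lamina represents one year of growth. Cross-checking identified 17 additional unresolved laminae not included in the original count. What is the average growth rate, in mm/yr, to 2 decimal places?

Adjusted count: 3871 + 17 = 3888 growth laminae.
Mean rate = 341.7 mm / 3888 years ≈ 0.09 mm/yr.

0.09 mm/yr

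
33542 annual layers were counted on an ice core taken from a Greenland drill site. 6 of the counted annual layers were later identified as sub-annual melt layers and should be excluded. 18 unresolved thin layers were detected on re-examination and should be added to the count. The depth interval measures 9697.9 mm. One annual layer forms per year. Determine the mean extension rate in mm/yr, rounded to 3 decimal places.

0.289 mm/yr

Correcting the raw count gives 33542 − 6 + 18 = 33554 true annual layers.
9697.9 mm over 33554 years gives 9697.9 / 33554 ≈ 0.289 mm/yr.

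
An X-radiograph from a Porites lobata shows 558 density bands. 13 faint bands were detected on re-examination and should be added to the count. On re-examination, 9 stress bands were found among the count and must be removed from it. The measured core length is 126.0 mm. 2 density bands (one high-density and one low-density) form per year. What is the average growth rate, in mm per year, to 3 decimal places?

0.448 mm per year

Correcting the raw count gives 558 − 9 + 13 = 562 true density bands.
With 2 density bands per year, 562 / 2 = 281 years.
Extension rate ≈ 126.0 / 281 = 0.448 mm per year.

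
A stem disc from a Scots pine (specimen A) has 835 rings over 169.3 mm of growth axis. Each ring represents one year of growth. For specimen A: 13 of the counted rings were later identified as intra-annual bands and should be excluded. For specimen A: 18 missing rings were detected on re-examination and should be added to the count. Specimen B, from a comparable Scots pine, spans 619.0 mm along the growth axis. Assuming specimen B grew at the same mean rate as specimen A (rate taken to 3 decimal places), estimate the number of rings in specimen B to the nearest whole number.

3064 rings

Specimen A: adjusted count: 835 − 13 + 18 = 840 rings.
A: Mean rate = 169.3 mm / 840 years ≈ 0.202 mm per year.
B spans 619.0 / 0.202 = 3064.36 years ≈ 3064 rings.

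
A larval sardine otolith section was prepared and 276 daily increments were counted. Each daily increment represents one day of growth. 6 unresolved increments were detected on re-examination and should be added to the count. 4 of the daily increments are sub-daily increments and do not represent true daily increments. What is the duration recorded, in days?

278 days

True daily increment count = 276 − 4 + 6 = 278.
One daily increment per day makes the duration 278 days.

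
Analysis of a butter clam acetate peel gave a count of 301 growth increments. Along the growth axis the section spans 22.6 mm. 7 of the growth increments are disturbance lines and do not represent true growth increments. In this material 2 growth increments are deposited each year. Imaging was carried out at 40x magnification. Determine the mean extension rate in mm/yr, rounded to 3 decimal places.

After corrections the count is 301 − 7 = 294 growth increments.
With 2 growth increments per year, 294 / 2 = 147 years.
Mean rate = 22.6 mm / 147 years ≈ 0.154 mm/yr.

0.154 mm/yr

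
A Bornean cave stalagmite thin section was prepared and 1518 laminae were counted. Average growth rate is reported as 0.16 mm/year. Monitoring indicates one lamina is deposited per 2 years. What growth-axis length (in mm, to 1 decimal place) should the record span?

At 2 years per lamina, 1518 × 2 = 3036 years.
Predicted length = 0.16 mm/year × 3036 years = 485.8 mm.

485.8 mm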